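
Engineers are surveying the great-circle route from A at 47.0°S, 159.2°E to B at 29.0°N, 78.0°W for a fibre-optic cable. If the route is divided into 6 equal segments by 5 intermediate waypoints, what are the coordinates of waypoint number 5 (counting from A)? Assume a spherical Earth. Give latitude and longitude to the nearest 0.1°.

≈ 14.1°N, 95.6°W

Write both endpoints as unit vectors p₁, p₂ with components (cos φ cos λ, cos φ sin λ, sin φ).
The central angle between the endpoints is δ = arccos(p₁·p₂) ≈ 2.315 rad (132.7°).
Interpolate at f = 5/6 with slerp weights a = sin((1−f)δ)/sin δ ≈ 0.512, b = sin(fδ)/sin δ ≈ 1.273.
p = a·p₁ + b·p₂ ≈ (-0.095, -0.965, 0.243); φ = arcsin(p_z) ≈ 14.06°, λ = atan2(p_y, p_x) ≈ -95.61°.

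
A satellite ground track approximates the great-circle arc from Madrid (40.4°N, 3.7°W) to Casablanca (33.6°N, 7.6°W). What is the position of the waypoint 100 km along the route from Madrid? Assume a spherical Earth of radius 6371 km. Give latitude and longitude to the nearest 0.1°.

≈ (39.6°N, 4.2°W)

From cos δ = sin φ₁ sin φ₂ + cos φ₁ cos φ₂ cos Δλ, the central angle is δ ≈ 0.131 rad (7.5°). The total great-circle distance is δ·R ≈ 0.131 × 6371 ≈ 831 km, so the target fraction is f = 100/831 ≈ 0.120.
Interpolate at f ≈ 0.120 with slerp weights a = sin((1−f)δ)/sin δ ≈ 0.880, b = sin(fδ)/sin δ ≈ 0.121.
p = a·p₁ + b·p₂ ≈ (0.769, -0.057, 0.637); φ = arcsin(p_z) ≈ 39.59°, λ = atan2(p_y, p_x) ≈ -4.21°.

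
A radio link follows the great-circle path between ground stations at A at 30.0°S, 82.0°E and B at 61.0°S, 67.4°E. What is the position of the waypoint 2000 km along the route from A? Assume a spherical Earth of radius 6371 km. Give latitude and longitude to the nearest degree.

Convert each endpoint to a unit vector on the sphere (x = cos φ cos λ, y = cos φ sin λ, z = sin φ).
The central angle between the endpoints is δ = arccos(p₁·p₂) ≈ 0.567 rad (32.5°). The total great-circle distance is δ·R ≈ 0.567 × 6371 ≈ 3611 km, so the target fraction is f = 2000/3611 ≈ 0.554.
Interpolate at f ≈ 0.554 with slerp weights a = sin((1−f)δ)/sin δ ≈ 0.466, b = sin(fδ)/sin δ ≈ 0.575.
p = a·p₁ + b·p₂ ≈ (0.163, 0.657, -0.736); φ = arcsin(p_z) ≈ -47.39°, λ = atan2(p_y, p_x) ≈ 76.04°.

≈ 47°S, 76°E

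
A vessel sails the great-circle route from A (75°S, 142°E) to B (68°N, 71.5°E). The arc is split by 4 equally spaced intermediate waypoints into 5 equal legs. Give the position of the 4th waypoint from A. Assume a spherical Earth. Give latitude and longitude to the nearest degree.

From cos δ = sin φ₁ sin φ₂ + cos φ₁ cos φ₂ cos Δλ, the central angle is δ ≈ 2.612 rad (149.7°).
Interpolate at f = 4/5 with slerp weights a = sin((1−f)δ)/sin δ ≈ 0.989, b = sin(fδ)/sin δ ≈ 1.720.
p = a·p₁ + b·p₂ ≈ (0.003, 0.769, 0.640); φ = arcsin(p_z) ≈ 39.78°, λ = atan2(p_y, p_x) ≈ 89.79°.

≈ (40°N, 90°E)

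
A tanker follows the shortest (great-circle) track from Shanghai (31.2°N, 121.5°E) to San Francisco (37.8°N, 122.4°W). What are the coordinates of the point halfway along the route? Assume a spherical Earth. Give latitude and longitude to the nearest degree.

Convert each endpoint to a unit vector on the sphere (x = cos φ cos λ, y = cos φ sin λ, z = sin φ).
The central angle between the endpoints is δ = arccos(p₁·p₂) ≈ 1.551 rad (88.8°).
Interpolate at f = 1/2 with slerp weights a = sin((1−f)δ)/sin δ ≈ 0.700, b = sin(fδ)/sin δ ≈ 0.700.
p = a·p₁ + b·p₂ ≈ (-0.609, 0.044, 0.792); φ = arcsin(p_z) ≈ 52.35°, λ = atan2(p_y, p_x) ≈ 175.91°.

≈ (52°N, 176°E)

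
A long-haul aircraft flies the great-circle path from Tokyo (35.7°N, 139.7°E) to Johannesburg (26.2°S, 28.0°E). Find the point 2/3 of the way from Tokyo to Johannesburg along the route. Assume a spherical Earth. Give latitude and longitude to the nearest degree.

Write both endpoints as unit vectors p₁, p₂ with components (cos φ cos λ, cos φ sin λ, sin φ).
The central angle between the endpoints is δ = arccos(p₁·p₂) ≈ 2.126 rad (121.8°).
Interpolate at f = 2/3 with slerp weights a = sin((1−f)δ)/sin δ ≈ 0.766, b = sin(fδ)/sin δ ≈ 1.163.
p = a·p₁ + b·p₂ ≈ (0.447, 0.892, -0.067); φ = arcsin(p_z) ≈ -3.81°, λ = atan2(p_y, p_x) ≈ 63.39°.

≈ 4°S, 63°E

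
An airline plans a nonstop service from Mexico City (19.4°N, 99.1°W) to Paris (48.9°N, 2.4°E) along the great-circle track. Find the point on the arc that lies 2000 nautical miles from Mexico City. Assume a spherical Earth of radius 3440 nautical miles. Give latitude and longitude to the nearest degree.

Write both endpoints as unit vectors p₁, p₂ with components (cos φ cos λ, cos φ sin λ, sin φ).
The central angle between the endpoints is δ = arccos(p₁·p₂) ≈ 1.444 rad (82.7°). The total great-circle distance is δ·R ≈ 1.444 × 3440 ≈ 4967 nmi, so the target fraction is f = 2000/4967 ≈ 0.403.
Interpolate at f ≈ 0.403 with slerp weights a = sin((1−f)δ)/sin δ ≈ 0.766, b = sin(fδ)/sin δ ≈ 0.554.
p = a·p₁ + b·p₂ ≈ (0.249, -0.698, 0.671); φ = arcsin(p_z) ≈ 42.18°, λ = atan2(p_y, p_x) ≈ -70.33°.

≈ (42°N, 70°W)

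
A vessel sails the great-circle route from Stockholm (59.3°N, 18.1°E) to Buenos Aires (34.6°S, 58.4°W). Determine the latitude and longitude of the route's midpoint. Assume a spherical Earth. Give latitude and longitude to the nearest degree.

Write both endpoints as unit vectors p₁, p₂ with components (cos φ cos λ, cos φ sin λ, sin φ).
The central angle between the endpoints is δ = arccos(p₁·p₂) ≈ 1.972 rad (113.0°).
Interpolate at f = 1/2 with slerp weights a = sin((1−f)δ)/sin δ ≈ 0.905, b = sin(fδ)/sin δ ≈ 0.905.
p = a·p₁ + b·p₂ ≈ (0.830, -0.491, 0.264); φ = arcsin(p_z) ≈ 15.33°, λ = atan2(p_y, p_x) ≈ -30.62°.

≈ (15°N, 31°W)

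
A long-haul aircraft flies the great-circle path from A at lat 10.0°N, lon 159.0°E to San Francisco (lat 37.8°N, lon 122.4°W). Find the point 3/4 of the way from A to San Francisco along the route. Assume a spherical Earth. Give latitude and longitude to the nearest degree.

Convert each endpoint to a unit vector on the sphere (x = cos φ cos λ, y = cos φ sin λ, z = sin φ).
The central angle between the endpoints is δ = arccos(p₁·p₂) ≈ 1.308 rad (74.9°).
Interpolate at f = 3/4 with slerp weights a = sin((1−f)δ)/sin δ ≈ 0.333, b = sin(fδ)/sin δ ≈ 0.861.
p = a·p₁ + b·p₂ ≈ (-0.670, -0.457, 0.585); φ = arcsin(p_z) ≈ 35.81°, λ = atan2(p_y, p_x) ≈ -145.72°.

≈ lat 36°N, lon 146°W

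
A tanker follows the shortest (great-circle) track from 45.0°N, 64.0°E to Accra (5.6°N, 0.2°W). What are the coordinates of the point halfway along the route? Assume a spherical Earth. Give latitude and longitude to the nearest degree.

Convert each endpoint to a unit vector on the sphere (x = cos φ cos λ, y = cos φ sin λ, z = sin φ).
The central angle between the endpoints is δ = arccos(p₁·p₂) ≈ 1.186 rad (68.0°).
Interpolate at f = 1/2 with slerp weights a = sin((1−f)δ)/sin δ ≈ 0.603, b = sin(fδ)/sin δ ≈ 0.603.
p = a·p₁ + b·p₂ ≈ (0.787, 0.381, 0.485); φ = arcsin(p_z) ≈ 29.03°, λ = atan2(p_y, p_x) ≈ 25.84°.

≈ 29°N, 26°E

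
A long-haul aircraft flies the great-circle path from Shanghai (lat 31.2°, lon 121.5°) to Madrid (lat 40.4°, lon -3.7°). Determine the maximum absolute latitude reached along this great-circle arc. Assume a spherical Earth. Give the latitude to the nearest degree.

≈ 58°

The great circle lies in the plane with unit normal n̂ = (p₁ × p₂)/|p₁ × p₂|.
Here n̂_z ≈ -0.533; the vertex latitude is φ_max = arccos|n̂_z| ≈ 57.8°.
Check via Clairaut: cos φ_max = |cos φ₁| · sin C = cos(31.2°)·sin(38.5°) ≈ 0.533, again giving ≈ 57.8°.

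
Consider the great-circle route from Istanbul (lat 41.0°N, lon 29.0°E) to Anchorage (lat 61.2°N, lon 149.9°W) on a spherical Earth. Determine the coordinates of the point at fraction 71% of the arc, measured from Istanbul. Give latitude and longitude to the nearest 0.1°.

From cos δ = sin φ₁ sin φ₂ + cos φ₁ cos φ₂ cos Δλ, the central angle is δ ≈ 1.358 rad (77.8°).
Interpolate at f = 0.71 with slerp weights a = sin((1−f)δ)/sin δ ≈ 0.393, b = sin(fδ)/sin δ ≈ 0.840.
p = a·p₁ + b·p₂ ≈ (-0.091, -0.059, 0.994); φ = arcsin(p_z) ≈ 83.75°, λ = atan2(p_y, p_x) ≈ -146.91°.

≈ lat 83.8°N, lon 146.9°W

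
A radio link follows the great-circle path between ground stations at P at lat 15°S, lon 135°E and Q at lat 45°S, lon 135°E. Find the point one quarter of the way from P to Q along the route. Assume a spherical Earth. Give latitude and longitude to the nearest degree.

Write both endpoints as unit vectors p₁, p₂ with components (cos φ cos λ, cos φ sin λ, sin φ).
The central angle between the endpoints is δ = arccos(p₁·p₂) ≈ 0.524 rad (30.0°).
Interpolate at f = 1/4 with slerp weights a = sin((1−f)δ)/sin δ ≈ 0.765, b = sin(fδ)/sin δ ≈ 0.261.
p = a·p₁ + b·p₂ ≈ (-0.653, 0.653, -0.383); φ = arcsin(p_z) ≈ -22.50°, λ = atan2(p_y, p_x) ≈ 135.00°.

≈ lat 22°S, lon 135°E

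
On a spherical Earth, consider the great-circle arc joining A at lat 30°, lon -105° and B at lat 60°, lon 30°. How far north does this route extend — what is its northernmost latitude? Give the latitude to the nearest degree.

≈ 72°

The great circle lies in the plane with unit normal n̂ = (p₁ × p₂)/|p₁ × p₂|.
Here n̂_z ≈ +0.309; the vertex latitude is φ_max = arccos|n̂_z| ≈ 72.0°.
Check via Clairaut: cos φ_max = |cos φ₁| · sin C = cos(30.0°)·sin(20.9°) ≈ 0.309, again giving ≈ 72.0°.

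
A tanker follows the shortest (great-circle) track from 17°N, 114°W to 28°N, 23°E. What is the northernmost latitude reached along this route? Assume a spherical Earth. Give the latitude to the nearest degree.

≈ 49°N

The great circle lies in the plane with unit normal n̂ = (p₁ × p₂)/|p₁ × p₂|.
Here n̂_z ≈ +0.657; the vertex latitude is φ_max = arccos|n̂_z| ≈ 49.0°.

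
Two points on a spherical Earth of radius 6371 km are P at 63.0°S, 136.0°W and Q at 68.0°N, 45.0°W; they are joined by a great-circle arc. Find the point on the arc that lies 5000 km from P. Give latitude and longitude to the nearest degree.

≈ 23°S, 105°W

Write both endpoints as unit vectors p₁, p₂ with components (cos φ cos λ, cos φ sin λ, sin φ).
The central angle between the endpoints is δ = arccos(p₁·p₂) ≈ 2.548 rad (146.0°). The total great-circle distance is δ·R ≈ 2.548 × 6371 ≈ 16235 km, so the target fraction is f = 5000/16235 ≈ 0.308.
Interpolate at f ≈ 0.308 with slerp weights a = sin((1−f)δ)/sin δ ≈ 1.755, b = sin(fδ)/sin δ ≈ 1.264.
p = a·p₁ + b·p₂ ≈ (-0.238, -0.888, -0.392); φ = arcsin(p_z) ≈ -23.09°, λ = atan2(p_y, p_x) ≈ -105.03°.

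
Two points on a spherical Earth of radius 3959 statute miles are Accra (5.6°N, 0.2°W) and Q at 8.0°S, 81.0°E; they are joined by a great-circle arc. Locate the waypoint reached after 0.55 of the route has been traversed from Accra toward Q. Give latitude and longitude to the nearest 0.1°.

Convert each endpoint to a unit vector on the sphere (x = cos φ cos λ, y = cos φ sin λ, z = sin φ).
The central angle between the endpoints is δ = arccos(p₁·p₂) ≈ 1.433 rad (82.1°).
Interpolate at f = 0.55 with slerp weights a = sin((1−f)δ)/sin δ ≈ 0.607, b = sin(fδ)/sin δ ≈ 0.716.
p = a·p₁ + b·p₂ ≈ (0.715, 0.698, -0.040); φ = arcsin(p_z) ≈ -2.32°, λ = atan2(p_y, p_x) ≈ 44.32°.

≈ 2.3°S, 44.3°E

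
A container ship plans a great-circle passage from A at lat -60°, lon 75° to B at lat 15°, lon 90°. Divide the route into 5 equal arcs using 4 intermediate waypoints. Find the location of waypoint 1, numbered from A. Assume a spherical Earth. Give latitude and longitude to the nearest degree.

Convert each endpoint to a unit vector on the sphere (x = cos φ cos λ, y = cos φ sin λ, z = sin φ).
The central angle between the endpoints is δ = arccos(p₁·p₂) ≈ 1.326 rad (76.0°).
Interpolate at f = 1/5 with slerp weights a = sin((1−f)δ)/sin δ ≈ 0.900, b = sin(fδ)/sin δ ≈ 0.270.
p = a·p₁ + b·p₂ ≈ (0.116, 0.695, -0.709); φ = arcsin(p_z) ≈ -45.16°, λ = atan2(p_y, p_x) ≈ 80.50°.

≈ lat -45°, lon 80°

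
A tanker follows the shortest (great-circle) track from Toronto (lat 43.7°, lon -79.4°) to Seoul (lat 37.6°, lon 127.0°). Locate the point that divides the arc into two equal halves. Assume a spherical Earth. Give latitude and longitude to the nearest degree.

≈ lat 75°, lon -167°

From cos δ = sin φ₁ sin φ₂ + cos φ₁ cos φ₂ cos Δλ, the central angle is δ ≈ 1.662 rad (95.3°).
Interpolate at f = 1/2 with slerp weights a = sin((1−f)δ)/sin δ ≈ 0.742, b = sin(fδ)/sin δ ≈ 0.742.
p = a·p₁ + b·p₂ ≈ (-0.255, -0.058, 0.965); φ = arcsin(p_z) ≈ 74.84°, λ = atan2(p_y, p_x) ≈ -167.24°.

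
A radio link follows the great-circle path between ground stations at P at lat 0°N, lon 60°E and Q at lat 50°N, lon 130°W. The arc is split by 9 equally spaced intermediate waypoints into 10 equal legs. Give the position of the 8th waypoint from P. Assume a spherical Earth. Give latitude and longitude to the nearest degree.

The haversine formula gives a central angle δ ≈ 2.256 rad (129.3°) between the endpoints.
Interpolate at f = 8/10 with slerp weights a = sin((1−f)δ)/sin δ ≈ 0.563, b = sin(fδ)/sin δ ≈ 1.257.
p = a·p₁ + b·p₂ ≈ (-0.237, -0.131, 0.963); φ = arcsin(p_z) ≈ 74.27°, λ = atan2(p_y, p_x) ≈ -151.15°.

≈ lat 74°N, lon 151°W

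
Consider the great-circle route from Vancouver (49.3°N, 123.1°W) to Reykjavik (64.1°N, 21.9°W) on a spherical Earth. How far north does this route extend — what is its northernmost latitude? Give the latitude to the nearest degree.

The great circle lies in the plane with unit normal n̂ = (p₁ × p₂)/|p₁ × p₂|.
Here n̂_z ≈ +0.359; the vertex latitude is φ_max = arccos|n̂_z| ≈ 69.0°.

≈ 69°N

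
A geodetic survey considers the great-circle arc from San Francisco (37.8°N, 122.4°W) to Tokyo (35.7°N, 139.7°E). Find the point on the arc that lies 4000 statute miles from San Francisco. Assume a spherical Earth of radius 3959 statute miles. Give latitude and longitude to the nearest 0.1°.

Convert each endpoint to a unit vector on the sphere (x = cos φ cos λ, y = cos φ sin λ, z = sin φ).
The central angle between the endpoints is δ = arccos(p₁·p₂) ≈ 1.298 rad (74.4°). The total great-circle distance is δ·R ≈ 1.298 × 3959 ≈ 5139 mi, so the target fraction is f = 4000/5139 ≈ 0.778.
Interpolate at f ≈ 0.778 with slerp weights a = sin((1−f)δ)/sin δ ≈ 0.295, b = sin(fδ)/sin δ ≈ 0.880.
p = a·p₁ + b·p₂ ≈ (-0.669, 0.265, 0.694); φ = arcsin(p_z) ≈ 43.93°, λ = atan2(p_y, p_x) ≈ 158.37°.

≈ 43.9°N, 158.4°E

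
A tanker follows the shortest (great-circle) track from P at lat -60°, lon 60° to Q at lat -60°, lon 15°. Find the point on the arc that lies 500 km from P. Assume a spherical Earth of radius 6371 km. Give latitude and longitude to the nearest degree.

≈ lat -61°, lon 51°

Write both endpoints as unit vectors p₁, p₂ with components (cos φ cos λ, cos φ sin λ, sin φ).
The central angle between the endpoints is δ = arccos(p₁·p₂) ≈ 0.385 rad (22.1°). The total great-circle distance is δ·R ≈ 0.385 × 6371 ≈ 2453 km, so the target fraction is f = 500/2453 ≈ 0.204.
Interpolate at f ≈ 0.204 with slerp weights a = sin((1−f)δ)/sin δ ≈ 0.803, b = sin(fδ)/sin δ ≈ 0.209.
p = a·p₁ + b·p₂ ≈ (0.302, 0.375, -0.877); φ = arcsin(p_z) ≈ -61.23°, λ = atan2(p_y, p_x) ≈ 51.18°.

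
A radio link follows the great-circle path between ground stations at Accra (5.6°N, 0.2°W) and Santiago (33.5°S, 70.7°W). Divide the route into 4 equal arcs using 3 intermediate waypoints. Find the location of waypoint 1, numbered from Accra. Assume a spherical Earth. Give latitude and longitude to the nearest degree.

≈ 6°S, 16°W

Convert each endpoint to a unit vector on the sphere (x = cos φ cos λ, y = cos φ sin λ, z = sin φ).
The central angle between the endpoints is δ = arccos(p₁·p₂) ≈ 1.346 rad (77.1°).
Interpolate at f = 1/4 with slerp weights a = sin((1−f)δ)/sin δ ≈ 0.868, b = sin(fδ)/sin δ ≈ 0.339.
p = a·p₁ + b·p₂ ≈ (0.958, -0.270, -0.102); φ = arcsin(p_z) ≈ -5.86°, λ = atan2(p_y, p_x) ≈ -15.72°.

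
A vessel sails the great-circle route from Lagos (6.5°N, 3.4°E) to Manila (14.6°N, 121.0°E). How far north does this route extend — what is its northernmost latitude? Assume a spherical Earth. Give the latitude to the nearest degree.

The great circle lies in the plane with unit normal n̂ = (p₁ × p₂)/|p₁ × p₂|.
Here n̂_z ≈ +0.937; the vertex latitude is φ_max = arccos|n̂_z| ≈ 20.4°.

≈ 20°N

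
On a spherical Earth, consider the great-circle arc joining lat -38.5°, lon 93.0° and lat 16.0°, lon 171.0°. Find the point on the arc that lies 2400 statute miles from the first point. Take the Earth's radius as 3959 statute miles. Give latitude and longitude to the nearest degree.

≈ lat -21°, lon 128°

From cos δ = sin φ₁ sin φ₂ + cos φ₁ cos φ₂ cos Δλ, the central angle is δ ≈ 1.586 rad (90.9°). The total great-circle distance is δ·R ≈ 1.586 × 3959 ≈ 6279 mi, so the target fraction is f = 2400/6279 ≈ 0.382.
Interpolate at f ≈ 0.382 with slerp weights a = sin((1−f)δ)/sin δ ≈ 0.830, b = sin(fδ)/sin δ ≈ 0.570.
p = a·p₁ + b·p₂ ≈ (-0.575, 0.735, -0.360); φ = arcsin(p_z) ≈ -21.09°, λ = atan2(p_y, p_x) ≈ 128.05°.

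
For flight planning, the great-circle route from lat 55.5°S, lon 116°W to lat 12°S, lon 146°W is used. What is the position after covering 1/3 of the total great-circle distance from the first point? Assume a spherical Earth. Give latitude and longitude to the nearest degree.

≈ lat 42°S, lon 130°W

Convert each endpoint to a unit vector on the sphere (x = cos φ cos λ, y = cos φ sin λ, z = sin φ).
The central angle between the endpoints is δ = arccos(p₁·p₂) ≈ 0.862 rad (49.4°).
Interpolate at f = 1/3 with slerp weights a = sin((1−f)δ)/sin δ ≈ 0.716, b = sin(fδ)/sin δ ≈ 0.373.
p = a·p₁ + b·p₂ ≈ (-0.480, -0.569, -0.668); φ = arcsin(p_z) ≈ -41.89°, λ = atan2(p_y, p_x) ≈ -130.20°.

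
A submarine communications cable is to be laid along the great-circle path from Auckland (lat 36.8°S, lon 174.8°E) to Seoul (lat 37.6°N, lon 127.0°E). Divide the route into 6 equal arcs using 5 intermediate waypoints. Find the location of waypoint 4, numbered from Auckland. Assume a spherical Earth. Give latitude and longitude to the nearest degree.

Convert each endpoint to a unit vector on the sphere (x = cos φ cos λ, y = cos φ sin λ, z = sin φ).
The central angle between the endpoints is δ = arccos(p₁·p₂) ≈ 1.510 rad (86.5°).
Interpolate at f = 4/6 with slerp weights a = sin((1−f)δ)/sin δ ≈ 0.483, b = sin(fδ)/sin δ ≈ 0.847.
p = a·p₁ + b·p₂ ≈ (-0.789, 0.571, 0.227); φ = arcsin(p_z) ≈ 13.13°, λ = atan2(p_y, p_x) ≈ 144.12°.

≈ lat 13°N, lon 144°E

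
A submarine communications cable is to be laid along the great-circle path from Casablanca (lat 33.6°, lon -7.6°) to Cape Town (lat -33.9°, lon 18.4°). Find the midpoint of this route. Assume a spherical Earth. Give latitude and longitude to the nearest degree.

Convert each endpoint to a unit vector on the sphere (x = cos φ cos λ, y = cos φ sin λ, z = sin φ).
The central angle between the endpoints is δ = arccos(p₁·p₂) ≈ 1.253 rad (71.8°).
Interpolate at f = 1/2 with slerp weights a = sin((1−f)δ)/sin δ ≈ 0.617, b = sin(fδ)/sin δ ≈ 0.617.
p = a·p₁ + b·p₂ ≈ (0.996, 0.094, -0.003); φ = arcsin(p_z) ≈ -0.15°, λ = atan2(p_y, p_x) ≈ 5.38°.

≈ lat 0°, lon 5°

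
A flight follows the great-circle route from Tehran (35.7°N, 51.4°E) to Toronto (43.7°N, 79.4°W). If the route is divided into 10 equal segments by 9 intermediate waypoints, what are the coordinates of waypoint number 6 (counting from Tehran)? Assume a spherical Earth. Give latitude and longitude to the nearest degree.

From cos δ = sin φ₁ sin φ₂ + cos φ₁ cos φ₂ cos Δλ, the central angle is δ ≈ 1.551 rad (88.9°).
Interpolate at f = 6/10 with slerp weights a = sin((1−f)δ)/sin δ ≈ 0.582, b = sin(fδ)/sin δ ≈ 0.802.
p = a·p₁ + b·p₂ ≈ (0.401, -0.201, 0.894); φ = arcsin(p_z) ≈ 63.33°, λ = atan2(p_y, p_x) ≈ -26.60°.

≈ 63°N, 27°W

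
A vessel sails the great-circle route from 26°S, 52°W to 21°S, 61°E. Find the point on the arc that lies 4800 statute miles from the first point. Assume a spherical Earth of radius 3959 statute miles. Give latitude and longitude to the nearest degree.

≈ 34°S, 30°E

The haversine formula gives a central angle δ ≈ 1.742 rad (99.8°) between the endpoints. The total great-circle distance is δ·R ≈ 1.742 × 3959 ≈ 6898 mi, so the target fraction is f = 4800/6898 ≈ 0.696.
Interpolate at f ≈ 0.696 with slerp weights a = sin((1−f)δ)/sin δ ≈ 0.513, b = sin(fδ)/sin δ ≈ 0.950.
p = a·p₁ + b·p₂ ≈ (0.714, 0.413, -0.566); φ = arcsin(p_z) ≈ -34.44°, λ = atan2(p_y, p_x) ≈ 30.03°.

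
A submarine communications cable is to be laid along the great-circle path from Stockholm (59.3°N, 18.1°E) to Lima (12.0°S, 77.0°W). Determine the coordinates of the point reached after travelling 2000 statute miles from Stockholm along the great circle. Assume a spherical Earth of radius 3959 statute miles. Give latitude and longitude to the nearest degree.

The haversine formula gives a central angle δ ≈ 1.796 rad (102.9°) between the endpoints. The total great-circle distance is δ·R ≈ 1.796 × 3959 ≈ 7110 mi, so the target fraction is f = 2000/7110 ≈ 0.281.
Interpolate at f ≈ 0.281 with slerp weights a = sin((1−f)δ)/sin δ ≈ 0.986, b = sin(fδ)/sin δ ≈ 0.496.
p = a·p₁ + b·p₂ ≈ (0.588, -0.317, 0.744); φ = arcsin(p_z) ≈ 48.12°, λ = atan2(p_y, p_x) ≈ -28.33°.

≈ 48°N, 28°W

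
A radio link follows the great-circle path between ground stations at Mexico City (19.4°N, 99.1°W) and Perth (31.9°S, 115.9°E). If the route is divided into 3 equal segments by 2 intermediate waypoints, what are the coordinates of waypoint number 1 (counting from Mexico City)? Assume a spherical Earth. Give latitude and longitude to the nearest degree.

From cos δ = sin φ₁ sin φ₂ + cos φ₁ cos φ₂ cos Δλ, the central angle is δ ≈ 2.553 rad (146.3°).
Interpolate at f = 1/3 with slerp weights a = sin((1−f)δ)/sin δ ≈ 1.785, b = sin(fδ)/sin δ ≈ 1.353.
p = a·p₁ + b·p₂ ≈ (-0.768, -0.629, -0.122); φ = arcsin(p_z) ≈ -7.03°, λ = atan2(p_y, p_x) ≈ -140.70°.

≈ 7°S, 141°W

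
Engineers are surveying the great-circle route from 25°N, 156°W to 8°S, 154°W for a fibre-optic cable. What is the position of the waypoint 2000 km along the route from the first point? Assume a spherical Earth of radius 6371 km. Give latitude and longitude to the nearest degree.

≈ 7°N, 155°W

Write both endpoints as unit vectors p₁, p₂ with components (cos φ cos λ, cos φ sin λ, sin φ).
The central angle between the endpoints is δ = arccos(p₁·p₂) ≈ 0.577 rad (33.1°). The total great-circle distance is δ·R ≈ 0.577 × 6371 ≈ 3676 km, so the target fraction is f = 2000/3676 ≈ 0.544.
Interpolate at f ≈ 0.544 with slerp weights a = sin((1−f)δ)/sin δ ≈ 0.477, b = sin(fδ)/sin δ ≈ 0.566.
p = a·p₁ + b·p₂ ≈ (-0.899, -0.421, 0.123); φ = arcsin(p_z) ≈ 7.05°, λ = atan2(p_y, p_x) ≈ -154.87°.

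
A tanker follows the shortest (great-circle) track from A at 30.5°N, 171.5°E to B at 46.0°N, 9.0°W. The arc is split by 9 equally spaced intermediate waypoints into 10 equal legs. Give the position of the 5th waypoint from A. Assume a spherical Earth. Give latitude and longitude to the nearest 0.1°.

≈ 82.2°N, 173.6°E

From cos δ = sin φ₁ sin φ₂ + cos φ₁ cos φ₂ cos Δλ, the central angle is δ ≈ 1.806 rad (103.5°).
Interpolate at f = 5/10 with slerp weights a = sin((1−f)δ)/sin δ ≈ 0.808, b = sin(fδ)/sin δ ≈ 0.808.
p = a·p₁ + b·p₂ ≈ (-0.134, 0.015, 0.991); φ = arcsin(p_z) ≈ 82.24°, λ = atan2(p_y, p_x) ≈ 173.58°.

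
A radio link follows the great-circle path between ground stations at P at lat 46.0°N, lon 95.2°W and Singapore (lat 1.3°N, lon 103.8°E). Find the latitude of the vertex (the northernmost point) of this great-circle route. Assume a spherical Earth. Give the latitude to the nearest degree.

≈ 73°N

The great circle lies in the plane with unit normal n̂ = (p₁ × p₂)/|p₁ × p₂|.
Here n̂_z ≈ -0.294; the vertex latitude is φ_max = arccos|n̂_z| ≈ 72.9°.
Check via Clairaut: cos φ_max = |cos φ₁| · sin C = cos(46.0°)·sin(25.1°) ≈ 0.294, again giving ≈ 72.9°.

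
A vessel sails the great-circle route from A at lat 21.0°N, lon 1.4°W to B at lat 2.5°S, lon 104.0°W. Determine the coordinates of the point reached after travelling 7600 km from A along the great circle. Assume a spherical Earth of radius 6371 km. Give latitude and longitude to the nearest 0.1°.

From cos δ = sin φ₁ sin φ₂ + cos φ₁ cos φ₂ cos Δλ, the central angle is δ ≈ 1.792 rad (102.7°). The total great-circle distance is δ·R ≈ 1.792 × 6371 ≈ 11415 km, so the target fraction is f = 7600/11415 ≈ 0.666.
Interpolate at f ≈ 0.666 with slerp weights a = sin((1−f)δ)/sin δ ≈ 0.578, b = sin(fδ)/sin δ ≈ 0.953.
p = a·p₁ + b·p₂ ≈ (0.309, -0.937, 0.165); φ = arcsin(p_z) ≈ 9.52°, λ = atan2(p_y, p_x) ≈ -71.75°.

≈ lat 9.5°N, lon 71.7°W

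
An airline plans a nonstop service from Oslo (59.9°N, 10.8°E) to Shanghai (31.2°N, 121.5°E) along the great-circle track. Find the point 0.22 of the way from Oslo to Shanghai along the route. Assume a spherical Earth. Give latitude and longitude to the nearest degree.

≈ (65°N, 44°E)

Write both endpoints as unit vectors p₁, p₂ with components (cos φ cos λ, cos φ sin λ, sin φ).
The central angle between the endpoints is δ = arccos(p₁·p₂) ≈ 1.270 rad (72.8°).
Interpolate at f = 0.22 with slerp weights a = sin((1−f)δ)/sin δ ≈ 0.876, b = sin(fδ)/sin δ ≈ 0.289.
p = a·p₁ + b·p₂ ≈ (0.302, 0.293, 0.907); φ = arcsin(p_z) ≈ 65.11°, λ = atan2(p_y, p_x) ≈ 44.09°.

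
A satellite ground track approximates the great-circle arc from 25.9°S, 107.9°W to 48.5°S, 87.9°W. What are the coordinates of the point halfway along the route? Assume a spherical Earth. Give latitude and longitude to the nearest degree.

≈ 38°S, 99°W

Write both endpoints as unit vectors p₁, p₂ with components (cos φ cos λ, cos φ sin λ, sin φ).
The central angle between the endpoints is δ = arccos(p₁·p₂) ≈ 0.479 rad (27.5°).
Interpolate at f = 1/2 with slerp weights a = sin((1−f)δ)/sin δ ≈ 0.515, b = sin(fδ)/sin δ ≈ 0.515.
p = a·p₁ + b·p₂ ≈ (-0.130, -0.781, -0.610); φ = arcsin(p_z) ≈ -37.61°, λ = atan2(p_y, p_x) ≈ -99.43°.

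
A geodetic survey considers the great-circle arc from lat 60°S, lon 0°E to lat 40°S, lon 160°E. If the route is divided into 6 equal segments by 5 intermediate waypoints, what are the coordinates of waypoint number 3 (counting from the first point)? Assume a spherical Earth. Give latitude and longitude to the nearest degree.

≈ lat 77°S, lon 130°E

The haversine formula gives a central angle δ ≈ 1.373 rad (78.7°) between the endpoints.
Interpolate at f = 3/6 with slerp weights a = sin((1−f)δ)/sin δ ≈ 0.646, b = sin(fδ)/sin δ ≈ 0.646.
p = a·p₁ + b·p₂ ≈ (-0.142, 0.169, -0.975); φ = arcsin(p_z) ≈ -77.23°, λ = atan2(p_y, p_x) ≈ 130.00°.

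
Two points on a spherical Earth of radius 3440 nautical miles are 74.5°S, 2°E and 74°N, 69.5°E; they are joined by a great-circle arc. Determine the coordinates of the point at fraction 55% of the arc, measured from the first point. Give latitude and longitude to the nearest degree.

≈ 7°N, 38°E

Write both endpoints as unit vectors p₁, p₂ with components (cos φ cos λ, cos φ sin λ, sin φ).
The central angle between the endpoints is δ = arccos(p₁·p₂) ≈ 2.686 rad (153.9°).
Interpolate at f = 0.55 with slerp weights a = sin((1−f)δ)/sin δ ≈ 2.127, b = sin(fδ)/sin δ ≈ 2.264.
p = a·p₁ + b·p₂ ≈ (0.787, 0.604, 0.127); φ = arcsin(p_z) ≈ 7.30°, λ = atan2(p_y, p_x) ≈ 37.54°.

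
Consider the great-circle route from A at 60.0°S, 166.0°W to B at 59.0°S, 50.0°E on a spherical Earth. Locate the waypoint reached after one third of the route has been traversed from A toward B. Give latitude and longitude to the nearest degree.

≈ 76°S, 164°E

Convert each endpoint to a unit vector on the sphere (x = cos φ cos λ, y = cos φ sin λ, z = sin φ).
The central angle between the endpoints is δ = arccos(p₁·p₂) ≈ 1.007 rad (57.7°).
Interpolate at f = 1/3 with slerp weights a = sin((1−f)δ)/sin δ ≈ 0.736, b = sin(fδ)/sin δ ≈ 0.390.
p = a·p₁ + b·p₂ ≈ (-0.228, 0.065, -0.971); φ = arcsin(p_z) ≈ -76.29°, λ = atan2(p_y, p_x) ≈ 164.15°.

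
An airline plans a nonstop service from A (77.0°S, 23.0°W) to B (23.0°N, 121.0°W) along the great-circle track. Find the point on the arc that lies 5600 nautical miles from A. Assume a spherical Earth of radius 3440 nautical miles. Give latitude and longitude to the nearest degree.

≈ (3°N, 116°W)

Write both endpoints as unit vectors p₁, p₂ with components (cos φ cos λ, cos φ sin λ, sin φ).
The central angle between the endpoints is δ = arccos(p₁·p₂) ≈ 1.993 rad (114.2°). The total great-circle distance is δ·R ≈ 1.993 × 3440 ≈ 6855 nmi, so the target fraction is f = 5600/6855 ≈ 0.817.
Interpolate at f ≈ 0.817 with slerp weights a = sin((1−f)δ)/sin δ ≈ 0.391, b = sin(fδ)/sin δ ≈ 1.094.
p = a·p₁ + b·p₂ ≈ (-0.438, -0.898, 0.047); φ = arcsin(p_z) ≈ 2.67°, λ = atan2(p_y, p_x) ≈ -116.00°.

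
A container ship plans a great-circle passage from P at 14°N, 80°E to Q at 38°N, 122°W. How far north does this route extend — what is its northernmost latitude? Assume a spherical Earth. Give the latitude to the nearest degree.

≈ 70°N

The great circle lies in the plane with unit normal n̂ = (p₁ × p₂)/|p₁ × p₂|.
Here n̂_z ≈ +0.346; the vertex latitude is φ_max = arccos|n̂_z| ≈ 69.8°.
Check via Clairaut: cos φ_max = |cos φ₁| · sin C = cos(14.0°)·sin(20.9°) ≈ 0.346, again giving ≈ 69.8°.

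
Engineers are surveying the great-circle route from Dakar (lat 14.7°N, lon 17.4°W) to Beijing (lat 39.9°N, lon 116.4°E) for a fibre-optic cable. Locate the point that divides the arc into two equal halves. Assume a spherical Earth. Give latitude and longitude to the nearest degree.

Convert each endpoint to a unit vector on the sphere (x = cos φ cos λ, y = cos φ sin λ, z = sin φ).
The central angle between the endpoints is δ = arccos(p₁·p₂) ≈ 1.929 rad (110.5°).
Interpolate at f = 1/2 with slerp weights a = sin((1−f)δ)/sin δ ≈ 0.878, b = sin(fδ)/sin δ ≈ 0.878.
p = a·p₁ + b·p₂ ≈ (0.511, 0.349, 0.786); φ = arcsin(p_z) ≈ 51.78°, λ = atan2(p_y, p_x) ≈ 34.36°.

≈ lat 52°N, lon 34°E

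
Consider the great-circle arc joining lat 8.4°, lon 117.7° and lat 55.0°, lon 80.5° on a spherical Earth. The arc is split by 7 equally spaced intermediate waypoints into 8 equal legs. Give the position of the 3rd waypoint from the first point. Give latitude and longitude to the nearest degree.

The haversine formula gives a central angle δ ≈ 0.962 rad (55.1°) between the endpoints.
Interpolate at f = 3/8 with slerp weights a = sin((1−f)δ)/sin δ ≈ 0.690, b = sin(fδ)/sin δ ≈ 0.430.
p = a·p₁ + b·p₂ ≈ (-0.276, 0.847, 0.453); φ = arcsin(p_z) ≈ 26.95°, λ = atan2(p_y, p_x) ≈ 108.06°.

≈ lat 27°, lon 108°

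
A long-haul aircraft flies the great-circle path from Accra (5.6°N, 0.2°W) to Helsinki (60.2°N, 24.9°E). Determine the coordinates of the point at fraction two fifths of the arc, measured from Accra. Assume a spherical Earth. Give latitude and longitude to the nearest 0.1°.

≈ (27.9°N, 6.2°E)

Convert each endpoint to a unit vector on the sphere (x = cos φ cos λ, y = cos φ sin λ, z = sin φ).
The central angle between the endpoints is δ = arccos(p₁·p₂) ≈ 1.009 rad (57.8°).
Interpolate at f = 2/5 with slerp weights a = sin((1−f)δ)/sin δ ≈ 0.672, b = sin(fδ)/sin δ ≈ 0.464.
p = a·p₁ + b·p₂ ≈ (0.878, 0.095, 0.468); φ = arcsin(p_z) ≈ 27.93°, λ = atan2(p_y, p_x) ≈ 6.16°.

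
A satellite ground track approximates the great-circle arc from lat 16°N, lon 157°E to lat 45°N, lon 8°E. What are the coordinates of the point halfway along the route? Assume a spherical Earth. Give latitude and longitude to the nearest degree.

≈ lat 63°N, lon 111°E

Convert each endpoint to a unit vector on the sphere (x = cos φ cos λ, y = cos φ sin λ, z = sin φ).
The central angle between the endpoints is δ = arccos(p₁·p₂) ≈ 1.969 rad (112.8°).
Interpolate at f = 1/2 with slerp weights a = sin((1−f)δ)/sin δ ≈ 0.904, b = sin(fδ)/sin δ ≈ 0.904.
p = a·p₁ + b·p₂ ≈ (-0.167, 0.428, 0.888); φ = arcsin(p_z) ≈ 62.63°, λ = atan2(p_y, p_x) ≈ 111.28°.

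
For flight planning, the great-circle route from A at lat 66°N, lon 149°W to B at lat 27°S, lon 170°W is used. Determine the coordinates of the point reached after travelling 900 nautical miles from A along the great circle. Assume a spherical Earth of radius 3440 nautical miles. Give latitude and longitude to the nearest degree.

Convert each endpoint to a unit vector on the sphere (x = cos φ cos λ, y = cos φ sin λ, z = sin φ).
The central angle between the endpoints is δ = arccos(p₁·p₂) ≈ 1.647 rad (94.4°). The total great-circle distance is δ·R ≈ 1.647 × 3440 ≈ 5667 nmi, so the target fraction is f = 900/5667 ≈ 0.159.
Interpolate at f ≈ 0.159 with slerp weights a = sin((1−f)δ)/sin δ ≈ 0.986, b = sin(fδ)/sin δ ≈ 0.259.
p = a·p₁ + b·p₂ ≈ (-0.571, -0.247, 0.783); φ = arcsin(p_z) ≈ 51.52°, λ = atan2(p_y, p_x) ≈ -156.65°.

≈ lat 52°N, lon 157°W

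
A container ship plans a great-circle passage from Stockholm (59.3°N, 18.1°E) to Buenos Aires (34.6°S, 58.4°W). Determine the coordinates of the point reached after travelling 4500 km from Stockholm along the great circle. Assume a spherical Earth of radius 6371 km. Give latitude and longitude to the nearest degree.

Write both endpoints as unit vectors p₁, p₂ with components (cos φ cos λ, cos φ sin λ, sin φ).
The central angle between the endpoints is δ = arccos(p₁·p₂) ≈ 1.972 rad (113.0°). The total great-circle distance is δ·R ≈ 1.972 × 6371 ≈ 12561 km, so the target fraction is f = 4500/12561 ≈ 0.358.
Interpolate at f ≈ 0.358 with slerp weights a = sin((1−f)δ)/sin δ ≈ 1.036, b = sin(fδ)/sin δ ≈ 0.705.
p = a·p₁ + b·p₂ ≈ (0.807, -0.330, 0.490); φ = arcsin(p_z) ≈ 29.36°, λ = atan2(p_y, p_x) ≈ -22.24°.

≈ 29°N, 22°W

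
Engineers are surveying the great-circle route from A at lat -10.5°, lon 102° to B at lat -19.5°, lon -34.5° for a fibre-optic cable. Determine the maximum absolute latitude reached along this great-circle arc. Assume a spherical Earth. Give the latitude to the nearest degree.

≈ -36°

The great circle lies in the plane with unit normal n̂ = (p₁ × p₂)/|p₁ × p₂|.
Here n̂_z ≈ -0.806; the vertex latitude is φ_max = arccos|n̂_z| ≈ 36.3°.
Check via Clairaut: cos φ_max = |cos φ₁| · sin C = cos(10.5°)·sin(124.9°) ≈ 0.806, again giving ≈ 36.3°.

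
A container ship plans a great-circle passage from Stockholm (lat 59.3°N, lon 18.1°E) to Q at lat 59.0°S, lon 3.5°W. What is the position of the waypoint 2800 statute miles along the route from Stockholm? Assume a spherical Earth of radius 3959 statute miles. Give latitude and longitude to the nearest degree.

Write both endpoints as unit vectors p₁, p₂ with components (cos φ cos λ, cos φ sin λ, sin φ).
The central angle between the endpoints is δ = arccos(p₁·p₂) ≈ 2.086 rad (119.5°). The total great-circle distance is δ·R ≈ 2.086 × 3959 ≈ 8258 mi, so the target fraction is f = 2800/8258 ≈ 0.339.
Interpolate at f ≈ 0.339 with slerp weights a = sin((1−f)δ)/sin δ ≈ 1.128, b = sin(fδ)/sin δ ≈ 0.747.
p = a·p₁ + b·p₂ ≈ (0.931, 0.155, 0.330); φ = arcsin(p_z) ≈ 19.26°, λ = atan2(p_y, p_x) ≈ 9.48°.

≈ lat 19°N, lon 9°E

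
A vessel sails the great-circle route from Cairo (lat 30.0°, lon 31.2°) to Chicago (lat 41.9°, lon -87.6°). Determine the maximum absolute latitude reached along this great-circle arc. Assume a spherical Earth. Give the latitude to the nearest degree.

The great circle lies in the plane with unit normal n̂ = (p₁ × p₂)/|p₁ × p₂|.
Here n̂_z ≈ -0.565; the vertex latitude is φ_max = arccos|n̂_z| ≈ 55.6°.
Check via Clairaut: cos φ_max = |cos φ₁| · sin C = cos(30.0°)·sin(40.7°) ≈ 0.565, again giving ≈ 55.6°.

≈ 56°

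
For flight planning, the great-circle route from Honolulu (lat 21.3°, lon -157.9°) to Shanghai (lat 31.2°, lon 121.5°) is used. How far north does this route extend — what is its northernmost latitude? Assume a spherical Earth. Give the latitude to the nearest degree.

The great circle lies in the plane with unit normal n̂ = (p₁ × p₂)/|p₁ × p₂|.
Here n̂_z ≈ -0.829; the vertex latitude is φ_max = arccos|n̂_z| ≈ 34.0°.

≈ 34°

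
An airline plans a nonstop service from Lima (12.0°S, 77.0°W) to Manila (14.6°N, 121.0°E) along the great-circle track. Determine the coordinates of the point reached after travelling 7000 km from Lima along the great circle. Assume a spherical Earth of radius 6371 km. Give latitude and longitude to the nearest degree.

Write both endpoints as unit vectors p₁, p₂ with components (cos φ cos λ, cos φ sin λ, sin φ).
The central angle between the endpoints is δ = arccos(p₁·p₂) ≈ 2.833 rad (162.3°). The total great-circle distance is δ·R ≈ 2.833 × 6371 ≈ 18047 km, so the target fraction is f = 7000/18047 ≈ 0.388.
Interpolate at f ≈ 0.388 with slerp weights a = sin((1−f)δ)/sin δ ≈ 3.245, b = sin(fδ)/sin δ ≈ 2.929.
p = a·p₁ + b·p₂ ≈ (-0.746, -0.663, 0.064); φ = arcsin(p_z) ≈ 3.65°, λ = atan2(p_y, p_x) ≈ -138.35°.

≈ 4°N, 138°W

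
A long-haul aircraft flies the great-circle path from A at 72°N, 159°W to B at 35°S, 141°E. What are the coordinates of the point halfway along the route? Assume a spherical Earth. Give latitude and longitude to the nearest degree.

≈ 20°N, 156°E

Convert each endpoint to a unit vector on the sphere (x = cos φ cos λ, y = cos φ sin λ, z = sin φ).
The central angle between the endpoints is δ = arccos(p₁·p₂) ≈ 2.003 rad (114.8°).
Interpolate at f = 1/2 with slerp weights a = sin((1−f)δ)/sin δ ≈ 0.928, b = sin(fδ)/sin δ ≈ 0.928.
p = a·p₁ + b·p₂ ≈ (-0.858, 0.375, 0.350); φ = arcsin(p_z) ≈ 20.50°, λ = atan2(p_y, p_x) ≈ 156.37°.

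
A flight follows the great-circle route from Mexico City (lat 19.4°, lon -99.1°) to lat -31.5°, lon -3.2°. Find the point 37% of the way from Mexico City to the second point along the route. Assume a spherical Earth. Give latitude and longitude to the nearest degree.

Write both endpoints as unit vectors p₁, p₂ with components (cos φ cos λ, cos φ sin λ, sin φ).
The central angle between the endpoints is δ = arccos(p₁·p₂) ≈ 1.830 rad (104.8°).
Interpolate at f = 0.37 with slerp weights a = sin((1−f)δ)/sin δ ≈ 0.945, b = sin(fδ)/sin δ ≈ 0.648.
p = a·p₁ + b·p₂ ≈ (0.411, -0.911, -0.025); φ = arcsin(p_z) ≈ -1.41°, λ = atan2(p_y, p_x) ≈ -65.74°.

≈ lat -1°, lon -66°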